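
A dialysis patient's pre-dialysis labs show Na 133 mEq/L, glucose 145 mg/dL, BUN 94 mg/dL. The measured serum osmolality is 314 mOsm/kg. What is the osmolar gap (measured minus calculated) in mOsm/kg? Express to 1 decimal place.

6.4 mOsm/kg

Calculated osmolality = 2·Na + glucose/18 + BUN/2.8
= 2·133 + 145/18 + 94/2.8
= 266 + 8.06 + 33.57
= 307.63 mOsm/kg ≈ 307.6 mOsm/kg
Osmolar gap = measured − calculated = 314 − 307.6 = 6.4 mOsm/kg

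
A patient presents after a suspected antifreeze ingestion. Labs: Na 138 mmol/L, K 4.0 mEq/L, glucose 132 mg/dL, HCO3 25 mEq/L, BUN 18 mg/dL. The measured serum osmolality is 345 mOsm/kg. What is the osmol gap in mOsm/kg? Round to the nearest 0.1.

55.2 mOsm/kg

Calculated osmolality = 2·Na + glucose/18 + BUN/2.8
= 2·138 + 132/18 + 18/2.8
= 276 + 7.33 + 6.43
= 289.76 mOsm/kg ≈ 289.8 mOsm/kg
Osmolar gap = measured − calculated = 345 − 289.8 = 55.2 mOsm/kg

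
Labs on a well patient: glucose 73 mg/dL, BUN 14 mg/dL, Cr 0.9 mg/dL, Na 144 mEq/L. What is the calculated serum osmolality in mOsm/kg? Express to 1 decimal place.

297.1 mOsm/kg

Calculated osmolality = 2·Na + glucose/18 + BUN/2.8
= 2·144 + 73/18 + 14/2.8
= 288 + 4.06 + 5
= 297.06 mOsm/kg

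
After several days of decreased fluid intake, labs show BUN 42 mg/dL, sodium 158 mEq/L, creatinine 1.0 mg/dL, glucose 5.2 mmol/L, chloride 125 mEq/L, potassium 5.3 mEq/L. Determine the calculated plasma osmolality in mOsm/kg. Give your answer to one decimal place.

Calculated osmolality = 2·Na + glucose + BUN/2.8
= 2·158 + 5.2 + 42/2.8
= 316 + 5.20 + 15
= 336.2 mOsm/kg

336.2 mOsm/kg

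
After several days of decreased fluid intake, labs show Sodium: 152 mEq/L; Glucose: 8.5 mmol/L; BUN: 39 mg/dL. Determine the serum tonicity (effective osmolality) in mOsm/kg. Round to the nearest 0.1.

312.5 mOsm/kg

Effective osmolality excludes urea (freely permeant across cell membranes):
2·Na + glucose
= 2·152 + 8.5
= 304 + 8.5
= 312.5 mOsm/kg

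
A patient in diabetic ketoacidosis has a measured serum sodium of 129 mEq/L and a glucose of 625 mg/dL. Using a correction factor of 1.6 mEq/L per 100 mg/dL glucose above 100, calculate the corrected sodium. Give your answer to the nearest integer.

Corrected Na = measured Na + 1.6 · (glucose − 100)/100
= 129 + 1.6 · (625 − 100)/100
= 129 + 8.4
= 137.4 mEq/L

137 mEq/L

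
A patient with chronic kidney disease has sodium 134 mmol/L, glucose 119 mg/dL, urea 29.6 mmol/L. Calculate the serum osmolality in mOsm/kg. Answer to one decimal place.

Calculated osmolality = 2·Na + glucose/18 + urea
= 2·134 + 119/18 + 29.6
= 268 + 6.61 + 29.60
= 304.21 mOsm/kg

304.2 mOsm/kg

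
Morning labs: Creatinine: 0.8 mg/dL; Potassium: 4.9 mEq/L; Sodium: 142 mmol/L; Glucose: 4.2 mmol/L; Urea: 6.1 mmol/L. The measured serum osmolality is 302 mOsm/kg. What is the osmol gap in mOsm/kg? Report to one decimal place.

Calculated osmolality = 2·Na + glucose + urea
= 2·142 + 4.2 + 6.1
= 284 + 4.20 + 6.10
= 294.3 mOsm/kg ≈ 294.3 mOsm/kg
Osmolar gap = measured − calculated = 302 − 294.3 = 7.7 mOsm/kg

7.7 mOsm/kg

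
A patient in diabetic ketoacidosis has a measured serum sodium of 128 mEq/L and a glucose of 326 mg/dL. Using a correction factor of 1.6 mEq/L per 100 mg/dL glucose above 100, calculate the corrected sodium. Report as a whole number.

132 mEq/L

Corrected Na = measured Na + 1.6 · (glucose − 100)/100
= 128 + 1.6 · (326 − 100)/100
= 128 + 3.6
= 131.6 mEq/L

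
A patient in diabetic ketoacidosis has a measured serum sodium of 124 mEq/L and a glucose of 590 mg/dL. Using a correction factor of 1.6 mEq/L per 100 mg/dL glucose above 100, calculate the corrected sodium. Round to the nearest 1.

132 mEq/L

Corrected Na = measured Na + 1.6 · (glucose − 100)/100
= 124 + 1.6 · (590 − 100)/100
= 124 + 7.8
= 131.8 mEq/L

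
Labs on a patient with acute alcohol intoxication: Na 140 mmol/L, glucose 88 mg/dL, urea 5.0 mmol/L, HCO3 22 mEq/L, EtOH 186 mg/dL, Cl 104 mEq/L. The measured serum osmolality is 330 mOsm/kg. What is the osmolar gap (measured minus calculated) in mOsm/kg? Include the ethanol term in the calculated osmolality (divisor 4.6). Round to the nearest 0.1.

-0.3 mOsm/kg

Calculated osmolality = 2·Na + glucose/18 + urea + ethanol/4.6
= 2·140 + 88/18 + 5 + 186/4.6
= 280 + 4.89 + 5 + 40.43
= 330.32 mOsm/kg ≈ 330.3 mOsm/kg
Osmolar gap = measured − calculated = 330 − 330.3 = -0.3 mOsm/kg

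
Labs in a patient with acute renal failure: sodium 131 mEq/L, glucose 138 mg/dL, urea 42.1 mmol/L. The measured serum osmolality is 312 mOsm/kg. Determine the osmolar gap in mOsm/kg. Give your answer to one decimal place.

Calculated osmolality = 2·Na + glucose/18 + urea
= 2·131 + 138/18 + 42.1
= 262 + 7.67 + 42.10
= 311.77 mOsm/kg ≈ 311.8 mOsm/kg
Osmolar gap = measured − calculated = 312 − 311.8 = 0.2 mOsm/kg

0.2 mOsm/kg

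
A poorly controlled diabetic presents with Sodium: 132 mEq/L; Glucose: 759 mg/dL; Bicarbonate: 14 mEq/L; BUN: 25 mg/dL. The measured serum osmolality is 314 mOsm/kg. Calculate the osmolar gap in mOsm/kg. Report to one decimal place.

-1.1 mOsm/kg

Calculated osmolality = 2·Na + glucose/18 + BUN/2.8
= 2·132 + 759/18 + 25/2.8
= 264 + 42.17 + 8.93
= 315.1 mOsm/kg ≈ 315.1 mOsm/kg
Osmolar gap = measured − calculated = 314 − 315.1 = -1.1 mOsm/kg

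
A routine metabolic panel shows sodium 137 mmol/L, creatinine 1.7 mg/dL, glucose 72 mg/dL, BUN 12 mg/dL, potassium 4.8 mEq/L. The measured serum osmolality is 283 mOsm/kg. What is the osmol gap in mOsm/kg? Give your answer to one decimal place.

0.7 mOsm/kg

Calculated osmolality = 2·Na + glucose/18 + BUN/2.8
= 2·137 + 72/18 + 12/2.8
= 274 + 4 + 4.29
= 282.29 mOsm/kg ≈ 282.3 mOsm/kg
Osmolar gap = measured − calculated = 283 − 282.3 = 0.7 mOsm/kg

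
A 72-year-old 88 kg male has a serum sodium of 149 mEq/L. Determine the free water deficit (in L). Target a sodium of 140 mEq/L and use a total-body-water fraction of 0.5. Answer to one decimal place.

TBW = 0.5 · 88 = 44 L
Free water deficit = TBW · (Na/140 − 1)
= 44 · (149/140 − 1)
= 44 · 0.0643
= 2.83 L

2.8 L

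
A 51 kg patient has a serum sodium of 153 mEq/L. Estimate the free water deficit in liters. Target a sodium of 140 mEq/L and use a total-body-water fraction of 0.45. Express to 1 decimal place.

2.1 L

TBW = 0.45 · 51 = 22.95 L
Free water deficit = TBW · (Na/140 − 1)
= 22.95 · (153/140 − 1)
= 22.95 · 0.0929
= 2.13 L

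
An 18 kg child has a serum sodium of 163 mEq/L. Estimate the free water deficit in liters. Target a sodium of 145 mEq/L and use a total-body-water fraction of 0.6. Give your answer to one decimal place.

TBW = 0.6 · 18 = 10.8 L
Free water deficit = TBW · (Na/145 − 1)
= 10.8 · (163/145 − 1)
= 10.8 · 0.1241
= 1.34 L

1.3 L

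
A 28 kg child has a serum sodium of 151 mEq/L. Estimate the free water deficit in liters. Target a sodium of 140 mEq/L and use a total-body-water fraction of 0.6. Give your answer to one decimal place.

TBW = 0.6 · 28 = 16.8 L
Free water deficit = TBW · (Na/140 − 1)
= 16.8 · (151/140 − 1)
= 16.8 · 0.0786
= 1.32 L

1.3 L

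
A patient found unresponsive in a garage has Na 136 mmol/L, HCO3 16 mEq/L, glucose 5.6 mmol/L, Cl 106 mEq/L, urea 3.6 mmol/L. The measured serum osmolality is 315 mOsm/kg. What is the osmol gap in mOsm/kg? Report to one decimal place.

33.8 mOsm/kg

Calculated osmolality = 2·Na + glucose + urea
= 2·136 + 5.6 + 3.6
= 272 + 5.60 + 3.60
= 281.2 mOsm/kg ≈ 281.2 mOsm/kg
Osmolar gap = measured − calculated = 315 − 281.2 = 33.8 mOsm/kg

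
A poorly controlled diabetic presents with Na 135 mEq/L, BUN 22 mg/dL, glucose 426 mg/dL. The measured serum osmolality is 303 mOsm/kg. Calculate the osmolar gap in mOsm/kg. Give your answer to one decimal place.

1.5 mOsm/kg

Calculated osmolality = 2·Na + glucose/18 + BUN/2.8
= 2·135 + 426/18 + 22/2.8
= 270 + 23.67 + 7.86
= 301.53 mOsm/kg ≈ 301.5 mOsm/kg
Osmolar gap = measured − calculated = 303 − 301.5 = 1.5 mOsm/kg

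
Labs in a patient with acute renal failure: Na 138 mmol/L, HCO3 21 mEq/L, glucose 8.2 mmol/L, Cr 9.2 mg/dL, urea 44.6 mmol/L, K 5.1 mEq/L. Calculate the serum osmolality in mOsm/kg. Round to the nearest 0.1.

Calculated osmolality = 2·Na + glucose + urea
= 2·138 + 8.2 + 44.6
= 276 + 8.20 + 44.60
= 328.8 mOsm/kg

328.8 mOsm/kg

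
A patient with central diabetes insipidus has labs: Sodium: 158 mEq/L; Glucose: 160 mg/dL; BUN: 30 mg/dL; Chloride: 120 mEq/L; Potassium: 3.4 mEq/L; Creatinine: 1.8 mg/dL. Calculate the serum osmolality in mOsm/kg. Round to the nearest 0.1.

Calculated osmolality = 2·Na + glucose/18 + BUN/2.8
= 2·158 + 160/18 + 30/2.8
= 316 + 8.89 + 10.71
= 335.6 mOsm/kg

335.6 mOsm/kg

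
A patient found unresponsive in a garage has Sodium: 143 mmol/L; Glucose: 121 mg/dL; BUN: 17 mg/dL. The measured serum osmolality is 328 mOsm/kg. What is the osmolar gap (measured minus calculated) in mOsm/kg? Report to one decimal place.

Calculated osmolality = 2·Na + glucose/18 + BUN/2.8
= 2·143 + 121/18 + 17/2.8
= 286 + 6.72 + 6.07
= 298.79 mOsm/kg ≈ 298.8 mOsm/kg
Osmolar gap = measured − calculated = 328 − 298.8 = 29.2 mOsm/kg

29.2 mOsm/kg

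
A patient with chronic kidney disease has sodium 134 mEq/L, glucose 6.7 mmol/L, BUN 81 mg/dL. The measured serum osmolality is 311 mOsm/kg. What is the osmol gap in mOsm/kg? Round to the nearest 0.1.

Calculated osmolality = 2·Na + glucose + BUN/2.8
= 2·134 + 6.7 + 81/2.8
= 268 + 6.70 + 28.93
= 303.63 mOsm/kg ≈ 303.6 mOsm/kg
Osmolar gap = measured − calculated = 311 − 303.6 = 7.4 mOsm/kg

7.4 mOsm/kg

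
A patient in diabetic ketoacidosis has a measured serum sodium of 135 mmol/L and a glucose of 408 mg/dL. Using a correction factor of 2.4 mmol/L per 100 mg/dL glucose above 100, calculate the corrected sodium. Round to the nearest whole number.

Corrected Na = measured Na + 2.4 · (glucose − 100)/100
= 135 + 2.4 · (408 − 100)/100
= 135 + 7.4
= 142.4 mmol/L

142 mmol/L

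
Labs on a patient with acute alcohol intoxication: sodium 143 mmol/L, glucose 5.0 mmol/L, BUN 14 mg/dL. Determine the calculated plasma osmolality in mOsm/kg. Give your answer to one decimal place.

Calculated osmolality = 2·Na + glucose + BUN/2.8
= 2·143 + 5 + 14/2.8
= 286 + 5 + 5
= 296 mOsm/kg

296.0 mOsm/kg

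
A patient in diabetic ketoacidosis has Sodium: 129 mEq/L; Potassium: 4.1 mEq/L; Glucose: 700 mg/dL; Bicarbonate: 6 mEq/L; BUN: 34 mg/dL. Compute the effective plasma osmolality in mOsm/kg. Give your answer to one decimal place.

296.9 mOsm/kg

Effective osmolality excludes urea (freely permeant across cell membranes):
2·Na + glucose/18
= 2·129 + 700/18
= 258 + 38.89
= 296.89 mOsm/kg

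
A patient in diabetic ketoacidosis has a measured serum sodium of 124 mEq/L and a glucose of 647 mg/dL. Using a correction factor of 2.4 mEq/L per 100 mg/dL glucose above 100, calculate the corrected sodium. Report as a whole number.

137 mEq/L

Corrected Na = measured Na + 2.4 · (glucose − 100)/100
= 124 + 2.4 · (647 − 100)/100
= 124 + 13.1
= 137.1 mEq/L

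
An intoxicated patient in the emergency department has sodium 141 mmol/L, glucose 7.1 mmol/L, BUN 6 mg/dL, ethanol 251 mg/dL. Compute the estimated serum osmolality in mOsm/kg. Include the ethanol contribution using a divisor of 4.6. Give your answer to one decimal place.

Calculated osmolality = 2·Na + glucose + BUN/2.8 + ethanol/4.6
= 2·141 + 7.1 + 6/2.8 + 251/4.6
= 282 + 7.10 + 2.14 + 54.57
= 345.81 mOsm/kg

345.8 mOsm/kg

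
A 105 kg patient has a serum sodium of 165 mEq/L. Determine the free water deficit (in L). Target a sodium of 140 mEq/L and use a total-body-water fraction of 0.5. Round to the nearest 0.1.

9.4 L

TBW = 0.5 · 105 = 52.5 L
Free water deficit = TBW · (Na/140 − 1)
= 52.5 · (165/140 − 1)
= 52.5 · 0.1786
= 9.38 L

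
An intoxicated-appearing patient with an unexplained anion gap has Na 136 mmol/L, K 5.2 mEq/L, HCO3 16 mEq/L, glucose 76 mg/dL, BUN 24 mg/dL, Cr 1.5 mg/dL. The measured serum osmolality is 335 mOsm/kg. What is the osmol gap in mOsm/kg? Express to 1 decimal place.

Calculated osmolality = 2·Na + glucose/18 + BUN/2.8
= 2·136 + 76/18 + 24/2.8
= 272 + 4.22 + 8.57
= 284.79 mOsm/kg ≈ 284.8 mOsm/kg
Osmolar gap = measured − calculated = 335 − 284.8 = 50.2 mOsm/kg

50.2 mOsm/kg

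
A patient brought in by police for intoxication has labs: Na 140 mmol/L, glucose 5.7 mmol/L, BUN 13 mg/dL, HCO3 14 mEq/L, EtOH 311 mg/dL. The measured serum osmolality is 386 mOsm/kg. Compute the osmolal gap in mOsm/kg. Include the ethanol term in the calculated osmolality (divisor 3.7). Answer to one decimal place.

11.6 mOsm/kg

Calculated osmolality = 2·Na + glucose + BUN/2.8 + ethanol/3.7
= 2·140 + 5.7 + 13/2.8 + 311/3.7
= 280 + 5.70 + 4.64 + 84.05
= 374.39 mOsm/kg ≈ 374.4 mOsm/kg
Osmolar gap = measured − calculated = 386 − 374.4 = 11.6 mOsm/kg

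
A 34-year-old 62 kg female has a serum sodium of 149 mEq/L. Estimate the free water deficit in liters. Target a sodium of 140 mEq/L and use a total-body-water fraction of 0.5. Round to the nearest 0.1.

TBW = 0.5 · 62 = 31 L
Free water deficit = TBW · (Na/140 − 1)
= 31 · (149/140 − 1)
= 31 · 0.0643
= 1.99 L

2.0 L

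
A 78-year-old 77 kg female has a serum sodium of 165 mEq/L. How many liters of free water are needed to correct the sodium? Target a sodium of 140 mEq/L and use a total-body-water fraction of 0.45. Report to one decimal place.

TBW = 0.45 · 77 = 34.65 L
Free water deficit = TBW · (Na/140 − 1)
= 34.65 · (165/140 − 1)
= 34.65 · 0.1786
= 6.19 L

6.2 L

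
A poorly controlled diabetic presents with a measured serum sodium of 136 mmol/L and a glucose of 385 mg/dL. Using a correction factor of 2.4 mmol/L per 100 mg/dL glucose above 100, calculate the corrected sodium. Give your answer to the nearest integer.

Corrected Na = measured Na + 2.4 · (glucose − 100)/100
= 136 + 2.4 · (385 − 100)/100
= 136 + 6.8
= 142.8 mmol/L

143 mmol/L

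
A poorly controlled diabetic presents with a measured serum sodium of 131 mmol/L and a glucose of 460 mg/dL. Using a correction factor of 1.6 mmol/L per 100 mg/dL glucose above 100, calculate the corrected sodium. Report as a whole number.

137 mmol/L

Corrected Na = measured Na + 1.6 · (glucose − 100)/100
= 131 + 1.6 · (460 − 100)/100
= 131 + 5.8
= 136.8 mmol/L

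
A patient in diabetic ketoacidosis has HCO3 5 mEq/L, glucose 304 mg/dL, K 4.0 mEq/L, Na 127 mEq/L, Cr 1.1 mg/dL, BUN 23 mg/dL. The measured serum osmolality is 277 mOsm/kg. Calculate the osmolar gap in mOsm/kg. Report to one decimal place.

Calculated osmolality = 2·Na + glucose/18 + BUN/2.8
= 2·127 + 304/18 + 23/2.8
= 254 + 16.89 + 8.21
= 279.1 mOsm/kg ≈ 279.1 mOsm/kg
Osmolar gap = measured − calculated = 277 − 279.1 = -2.1 mOsm/kg

-2.1 mOsm/kg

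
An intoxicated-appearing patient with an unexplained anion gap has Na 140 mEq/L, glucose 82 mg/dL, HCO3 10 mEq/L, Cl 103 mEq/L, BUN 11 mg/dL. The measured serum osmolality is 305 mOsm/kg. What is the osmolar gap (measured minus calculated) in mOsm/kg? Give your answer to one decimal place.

Calculated osmolality = 2·Na + glucose/18 + BUN/2.8
= 2·140 + 82/18 + 11/2.8
= 280 + 4.56 + 3.93
= 288.49 mOsm/kg ≈ 288.5 mOsm/kg
Osmolar gap = measured − calculated = 305 − 288.5 = 16.5 mOsm/kg

16.5 mOsm/kg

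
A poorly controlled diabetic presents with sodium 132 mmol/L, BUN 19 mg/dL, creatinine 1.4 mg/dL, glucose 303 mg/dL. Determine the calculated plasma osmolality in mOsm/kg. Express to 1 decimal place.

Calculated osmolality = 2·Na + glucose/18 + BUN/2.8
= 2·132 + 303/18 + 19/2.8
= 264 + 16.83 + 6.79
= 287.62 mOsm/kg

287.6 mOsm/kg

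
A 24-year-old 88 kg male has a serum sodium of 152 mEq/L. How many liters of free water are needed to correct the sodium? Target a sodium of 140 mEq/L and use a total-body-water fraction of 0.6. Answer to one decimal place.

TBW = 0.6 · 88 = 52.8 L
Free water deficit = TBW · (Na/140 − 1)
= 52.8 · (152/140 − 1)
= 52.8 · 0.0857
= 4.52 L

4.5 L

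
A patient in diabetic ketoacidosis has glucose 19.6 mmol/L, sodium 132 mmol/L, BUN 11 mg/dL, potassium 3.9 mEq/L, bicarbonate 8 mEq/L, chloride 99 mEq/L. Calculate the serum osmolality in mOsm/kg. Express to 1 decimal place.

Calculated osmolality = 2·Na + glucose + BUN/2.8
= 2·132 + 19.6 + 11/2.8
= 264 + 19.60 + 3.93
= 287.53 mOsm/kg

287.5 mOsm/kg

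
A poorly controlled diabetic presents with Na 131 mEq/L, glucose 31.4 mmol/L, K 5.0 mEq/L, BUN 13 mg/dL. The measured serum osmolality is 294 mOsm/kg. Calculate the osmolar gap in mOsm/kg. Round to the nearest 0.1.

Calculated osmolality = 2·Na + glucose + BUN/2.8
= 2·131 + 31.4 + 13/2.8
= 262 + 31.40 + 4.64
= 298.04 mOsm/kg ≈ 298.0 mOsm/kg
Osmolar gap = measured − calculated = 294 − 298.0 = -4.0 mOsm/kg

-4.0 mOsm/kg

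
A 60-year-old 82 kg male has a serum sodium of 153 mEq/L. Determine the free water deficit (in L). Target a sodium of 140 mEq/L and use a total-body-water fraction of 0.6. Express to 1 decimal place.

TBW = 0.6 · 82 = 49.2 L
Free water deficit = TBW · (Na/140 − 1)
= 49.2 · (153/140 − 1)
= 49.2 · 0.0929
= 4.57 L

4.6 L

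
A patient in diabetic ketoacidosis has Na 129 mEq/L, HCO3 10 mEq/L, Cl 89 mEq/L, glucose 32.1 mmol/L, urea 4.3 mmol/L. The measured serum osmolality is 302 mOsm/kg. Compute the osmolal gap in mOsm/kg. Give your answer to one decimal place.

7.6 mOsm/kg

Calculated osmolality = 2·Na + glucose + urea
= 2·129 + 32.1 + 4.3
= 258 + 32.10 + 4.30
= 294.4 mOsm/kg ≈ 294.4 mOsm/kg
Osmolar gap = measured − calculated = 302 − 294.4 = 7.6 mOsm/kg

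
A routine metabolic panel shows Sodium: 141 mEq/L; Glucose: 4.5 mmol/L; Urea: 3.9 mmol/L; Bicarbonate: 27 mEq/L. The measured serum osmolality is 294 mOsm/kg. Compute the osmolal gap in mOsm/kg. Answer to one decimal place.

Calculated osmolality = 2·Na + glucose + urea
= 2·141 + 4.5 + 3.9
= 282 + 4.50 + 3.90
= 290.4 mOsm/kg ≈ 290.4 mOsm/kg
Osmolar gap = measured − calculated = 294 − 290.4 = 3.6 mOsm/kg

3.6 mOsm/kg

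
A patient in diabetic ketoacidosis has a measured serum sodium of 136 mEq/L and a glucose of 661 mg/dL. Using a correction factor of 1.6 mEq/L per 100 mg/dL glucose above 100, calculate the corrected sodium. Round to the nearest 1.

145 mEq/L

Corrected Na = measured Na + 1.6 · (glucose − 100)/100
= 136 + 1.6 · (661 − 100)/100
= 136 + 9
= 145 mEq/L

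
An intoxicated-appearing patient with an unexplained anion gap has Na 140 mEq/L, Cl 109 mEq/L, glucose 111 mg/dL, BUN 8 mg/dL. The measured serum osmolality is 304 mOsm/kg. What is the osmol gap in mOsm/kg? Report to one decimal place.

Calculated osmolality = 2·Na + glucose/18 + BUN/2.8
= 2·140 + 111/18 + 8/2.8
= 280 + 6.17 + 2.86
= 289.03 mOsm/kg ≈ 289.0 mOsm/kg
Osmolar gap = measured − calculated = 304 − 289.0 = 15.0 mOsm/kg

15.0 mOsm/kg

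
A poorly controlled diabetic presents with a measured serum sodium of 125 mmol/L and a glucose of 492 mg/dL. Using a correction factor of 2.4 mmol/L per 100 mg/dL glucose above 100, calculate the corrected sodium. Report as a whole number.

134 mmol/L

Corrected Na = measured Na + 2.4 · (glucose − 100)/100
= 125 + 2.4 · (492 − 100)/100
= 125 + 9.4
= 134.4 mmol/L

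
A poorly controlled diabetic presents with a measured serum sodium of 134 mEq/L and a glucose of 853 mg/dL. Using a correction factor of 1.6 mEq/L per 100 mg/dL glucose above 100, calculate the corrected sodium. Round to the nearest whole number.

Corrected Na = measured Na + 1.6 · (glucose − 100)/100
= 134 + 1.6 · (853 − 100)/100
= 134 + 12
= 146 mEq/L

146 mEq/L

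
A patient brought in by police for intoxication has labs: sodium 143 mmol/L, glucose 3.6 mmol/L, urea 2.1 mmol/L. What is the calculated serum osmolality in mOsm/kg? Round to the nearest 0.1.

291.7 mOsm/kg

Calculated osmolality = 2·Na + glucose + urea
= 2·143 + 3.6 + 2.1
= 286 + 3.60 + 2.10
= 291.7 mOsm/kg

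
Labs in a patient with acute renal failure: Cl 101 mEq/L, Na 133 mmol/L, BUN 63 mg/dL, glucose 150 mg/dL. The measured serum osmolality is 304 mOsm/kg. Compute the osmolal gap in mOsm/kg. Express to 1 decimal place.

Calculated osmolality = 2·Na + glucose/18 + BUN/2.8
= 2·133 + 150/18 + 63/2.8
= 266 + 8.33 + 22.50
= 296.83 mOsm/kg ≈ 296.8 mOsm/kg
Osmolar gap = measured − calculated = 304 − 296.8 = 7.2 mOsm/kg

7.2 mOsm/kg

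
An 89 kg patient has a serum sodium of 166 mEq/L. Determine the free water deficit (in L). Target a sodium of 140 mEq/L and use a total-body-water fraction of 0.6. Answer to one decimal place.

9.9 L

TBW = 0.6 · 89 = 53.4 L
Free water deficit = TBW · (Na/140 − 1)
= 53.4 · (166/140 − 1)
= 53.4 · 0.1857
= 9.92 L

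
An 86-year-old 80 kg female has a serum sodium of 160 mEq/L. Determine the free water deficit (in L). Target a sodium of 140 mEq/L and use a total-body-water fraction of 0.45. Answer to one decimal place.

TBW = 0.45 · 80 = 36 L
Free water deficit = TBW · (Na/140 − 1)
= 36 · (160/140 − 1)
= 36 · 0.1429
= 5.14 L

5.1 L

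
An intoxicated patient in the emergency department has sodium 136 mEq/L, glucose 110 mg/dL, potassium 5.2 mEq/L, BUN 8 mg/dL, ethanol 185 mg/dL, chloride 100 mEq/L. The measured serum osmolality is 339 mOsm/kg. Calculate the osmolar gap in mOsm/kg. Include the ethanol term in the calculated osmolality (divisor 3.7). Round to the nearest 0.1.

Calculated osmolality = 2·Na + glucose/18 + BUN/2.8 + ethanol/3.7
= 2·136 + 110/18 + 8/2.8 + 185/3.7
= 272 + 6.11 + 2.86 + 50
= 330.97 mOsm/kg ≈ 331.0 mOsm/kg
Osmolar gap = measured − calculated = 339 − 331.0 = 8.0 mOsm/kg

8.0 mOsm/kg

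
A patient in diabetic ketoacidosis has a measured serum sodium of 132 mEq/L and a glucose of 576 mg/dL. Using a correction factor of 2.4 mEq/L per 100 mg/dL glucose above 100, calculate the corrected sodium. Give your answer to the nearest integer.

Corrected Na = measured Na + 2.4 · (glucose − 100)/100
= 132 + 2.4 · (576 − 100)/100
= 132 + 11.4
= 143.4 mEq/L

143 mEq/L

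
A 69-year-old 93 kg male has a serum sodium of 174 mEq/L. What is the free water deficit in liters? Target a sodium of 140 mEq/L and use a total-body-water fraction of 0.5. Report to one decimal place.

11.3 L

TBW = 0.5 · 93 = 46.5 L
Free water deficit = TBW · (Na/140 − 1)
= 46.5 · (174/140 − 1)
= 46.5 · 0.2429
= 11.29 L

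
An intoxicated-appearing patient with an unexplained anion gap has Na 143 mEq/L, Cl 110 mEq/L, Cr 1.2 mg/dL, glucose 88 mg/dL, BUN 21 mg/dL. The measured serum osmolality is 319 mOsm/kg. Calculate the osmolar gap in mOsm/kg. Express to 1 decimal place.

Calculated osmolality = 2·Na + glucose/18 + BUN/2.8
= 2·143 + 88/18 + 21/2.8
= 286 + 4.89 + 7.50
= 298.39 mOsm/kg ≈ 298.4 mOsm/kg
Osmolar gap = measured − calculated = 319 − 298.4 = 20.6 mOsm/kg

20.6 mOsm/kg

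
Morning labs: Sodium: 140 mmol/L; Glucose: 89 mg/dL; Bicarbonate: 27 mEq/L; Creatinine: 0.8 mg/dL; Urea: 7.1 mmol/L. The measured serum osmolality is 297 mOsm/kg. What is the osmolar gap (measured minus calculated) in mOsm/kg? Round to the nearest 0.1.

Calculated osmolality = 2·Na + glucose/18 + urea
= 2·140 + 89/18 + 7.1
= 280 + 4.94 + 7.10
= 292.04 mOsm/kg ≈ 292.0 mOsm/kg
Osmolar gap = measured − calculated = 297 − 292.0 = 5.0 mOsm/kg

5.0 mOsm/kg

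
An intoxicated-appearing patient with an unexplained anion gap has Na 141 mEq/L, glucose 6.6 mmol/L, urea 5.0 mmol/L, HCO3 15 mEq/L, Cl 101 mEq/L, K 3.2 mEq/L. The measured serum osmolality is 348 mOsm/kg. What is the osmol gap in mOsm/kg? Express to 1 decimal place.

54.4 mOsm/kg

Calculated osmolality = 2·Na + glucose + urea
= 2·141 + 6.6 + 5
= 282 + 6.60 + 5
= 293.6 mOsm/kg ≈ 293.6 mOsm/kg
Osmolar gap = measured − calculated = 348 − 293.6 = 54.4 mOsm/kg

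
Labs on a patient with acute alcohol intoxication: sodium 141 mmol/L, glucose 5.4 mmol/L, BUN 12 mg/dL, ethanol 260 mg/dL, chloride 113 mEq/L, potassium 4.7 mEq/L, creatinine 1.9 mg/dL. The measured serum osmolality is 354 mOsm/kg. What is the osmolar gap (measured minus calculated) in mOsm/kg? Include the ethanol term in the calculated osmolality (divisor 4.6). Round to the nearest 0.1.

5.8 mOsm/kg

Calculated osmolality = 2·Na + glucose + BUN/2.8 + ethanol/4.6
= 2·141 + 5.4 + 12/2.8 + 260/4.6
= 282 + 5.40 + 4.29 + 56.52
= 348.21 mOsm/kg ≈ 348.2 mOsm/kg
Osmolar gap = measured − calculated = 354 − 348.2 = 5.8 mOsm/kg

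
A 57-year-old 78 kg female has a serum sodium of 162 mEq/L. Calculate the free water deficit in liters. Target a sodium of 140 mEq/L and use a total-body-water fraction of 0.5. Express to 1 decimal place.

6.1 L

TBW = 0.5 · 78 = 39 L
Free water deficit = TBW · (Na/140 − 1)
= 39 · (162/140 − 1)
= 39 · 0.1571
= 6.13 L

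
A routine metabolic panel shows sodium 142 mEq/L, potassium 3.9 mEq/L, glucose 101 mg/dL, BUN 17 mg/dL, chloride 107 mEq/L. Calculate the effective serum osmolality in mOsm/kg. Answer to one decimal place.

Effective osmolality excludes urea (freely permeant across cell membranes):
2·Na + glucose/18
= 2·142 + 101/18
= 284 + 5.61
= 289.61 mOsm/kg

289.6 mOsm/kg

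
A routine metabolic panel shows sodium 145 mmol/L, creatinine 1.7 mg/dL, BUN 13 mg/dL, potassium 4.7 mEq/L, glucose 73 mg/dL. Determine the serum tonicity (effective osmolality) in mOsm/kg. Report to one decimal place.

Effective osmolality excludes urea (freely permeant across cell membranes):
2·Na + glucose/18
= 2·145 + 73/18
= 290 + 4.06
= 294.06 mOsm/kg

294.1 mOsm/kg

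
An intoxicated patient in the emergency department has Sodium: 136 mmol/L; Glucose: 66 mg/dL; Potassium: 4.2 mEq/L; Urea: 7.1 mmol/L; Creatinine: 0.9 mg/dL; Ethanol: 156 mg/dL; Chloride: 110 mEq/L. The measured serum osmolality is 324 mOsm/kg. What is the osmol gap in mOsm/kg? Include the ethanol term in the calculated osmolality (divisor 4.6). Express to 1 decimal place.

Calculated osmolality = 2·Na + glucose/18 + urea + ethanol/4.6
= 2·136 + 66/18 + 7.1 + 156/4.6
= 272 + 3.67 + 7.10 + 33.91
= 316.68 mOsm/kg ≈ 316.7 mOsm/kg
Osmolar gap = measured − calculated = 324 − 316.7 = 7.3 mOsm/kg

7.3 mOsm/kg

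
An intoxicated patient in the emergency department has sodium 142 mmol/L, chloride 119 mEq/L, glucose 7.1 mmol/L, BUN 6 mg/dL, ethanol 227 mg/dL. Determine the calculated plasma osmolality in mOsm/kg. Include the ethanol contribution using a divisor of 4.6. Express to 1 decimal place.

342.6 mOsm/kg

Calculated osmolality = 2·Na + glucose + BUN/2.8 + ethanol/4.6
= 2·142 + 7.1 + 6/2.8 + 227/4.6
= 284 + 7.10 + 2.14 + 49.35
= 342.59 mOsm/kg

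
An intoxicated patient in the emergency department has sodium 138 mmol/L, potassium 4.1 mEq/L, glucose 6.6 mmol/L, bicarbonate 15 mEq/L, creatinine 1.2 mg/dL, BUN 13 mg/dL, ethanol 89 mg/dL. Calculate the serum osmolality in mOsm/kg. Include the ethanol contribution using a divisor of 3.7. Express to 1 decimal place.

Calculated osmolality = 2·Na + glucose + BUN/2.8 + ethanol/3.7
= 2·138 + 6.6 + 13/2.8 + 89/3.7
= 276 + 6.60 + 4.64 + 24.05
= 311.29 mOsm/kg

311.3 mOsm/kg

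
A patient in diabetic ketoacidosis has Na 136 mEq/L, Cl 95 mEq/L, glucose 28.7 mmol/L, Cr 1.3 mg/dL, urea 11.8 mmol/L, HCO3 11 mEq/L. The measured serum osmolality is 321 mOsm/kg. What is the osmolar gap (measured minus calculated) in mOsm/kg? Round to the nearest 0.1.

8.5 mOsm/kg

Calculated osmolality = 2·Na + glucose + urea
= 2·136 + 28.7 + 11.8
= 272 + 28.70 + 11.80
= 312.5 mOsm/kg ≈ 312.5 mOsm/kg
Osmolar gap = measured − calculated = 321 − 312.5 = 8.5 mOsm/kg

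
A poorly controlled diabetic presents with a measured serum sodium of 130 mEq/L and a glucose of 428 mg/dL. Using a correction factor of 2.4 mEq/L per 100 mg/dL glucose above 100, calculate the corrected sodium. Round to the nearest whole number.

Corrected Na = measured Na + 2.4 · (glucose − 100)/100
= 130 + 2.4 · (428 − 100)/100
= 130 + 7.9
= 137.9 mEq/L

138 mEq/L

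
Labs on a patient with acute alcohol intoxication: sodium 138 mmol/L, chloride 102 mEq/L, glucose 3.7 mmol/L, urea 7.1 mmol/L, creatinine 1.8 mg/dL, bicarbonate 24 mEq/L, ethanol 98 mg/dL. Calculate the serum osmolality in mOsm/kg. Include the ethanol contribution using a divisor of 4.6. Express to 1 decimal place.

Calculated osmolality = 2·Na + glucose + urea + ethanol/4.6
= 2·138 + 3.7 + 7.1 + 98/4.6
= 276 + 3.70 + 7.10 + 21.30
= 308.1 mOsm/kg

308.1 mOsm/kg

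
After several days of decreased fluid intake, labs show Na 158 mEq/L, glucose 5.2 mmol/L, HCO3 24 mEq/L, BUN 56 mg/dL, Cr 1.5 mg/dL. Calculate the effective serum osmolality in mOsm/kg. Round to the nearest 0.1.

321.2 mOsm/kg

Effective osmolality excludes urea (freely permeant across cell membranes):
2·Na + glucose
= 2·158 + 5.2
= 316 + 5.2
= 321.2 mOsm/kg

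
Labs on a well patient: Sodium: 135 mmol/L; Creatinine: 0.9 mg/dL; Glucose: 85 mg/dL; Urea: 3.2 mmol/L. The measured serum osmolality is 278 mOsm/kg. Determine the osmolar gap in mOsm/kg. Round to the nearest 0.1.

Calculated osmolality = 2·Na + glucose/18 + urea
= 2·135 + 85/18 + 3.2
= 270 + 4.72 + 3.20
= 277.92 mOsm/kg ≈ 277.9 mOsm/kg
Osmolar gap = measured − calculated = 278 − 277.9 = 0.1 mOsm/kg

0.1 mOsm/kg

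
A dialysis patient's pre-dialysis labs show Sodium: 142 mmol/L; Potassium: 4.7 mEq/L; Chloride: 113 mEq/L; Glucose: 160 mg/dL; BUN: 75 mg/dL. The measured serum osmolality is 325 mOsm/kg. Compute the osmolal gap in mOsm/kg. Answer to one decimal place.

Calculated osmolality = 2·Na + glucose/18 + BUN/2.8
= 2·142 + 160/18 + 75/2.8
= 284 + 8.89 + 26.79
= 319.68 mOsm/kg ≈ 319.7 mOsm/kg
Osmolar gap = measured − calculated = 325 − 319.7 = 5.3 mOsm/kg

5.3 mOsm/kg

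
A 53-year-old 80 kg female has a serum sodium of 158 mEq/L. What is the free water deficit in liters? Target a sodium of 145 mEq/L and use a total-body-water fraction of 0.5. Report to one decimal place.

TBW = 0.5 · 80 = 40 L
Free water deficit = TBW · (Na/145 − 1)
= 40 · (158/145 − 1)
= 40 · 0.0897
= 3.59 L

3.6 L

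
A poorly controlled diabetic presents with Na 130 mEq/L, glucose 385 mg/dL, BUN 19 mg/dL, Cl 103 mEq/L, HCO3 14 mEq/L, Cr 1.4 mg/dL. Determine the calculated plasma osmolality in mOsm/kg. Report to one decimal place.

Calculated osmolality = 2·Na + glucose/18 + BUN/2.8
= 2·130 + 385/18 + 19/2.8
= 260 + 21.39 + 6.79
= 288.18 mOsm/kg

288.2 mOsm/kg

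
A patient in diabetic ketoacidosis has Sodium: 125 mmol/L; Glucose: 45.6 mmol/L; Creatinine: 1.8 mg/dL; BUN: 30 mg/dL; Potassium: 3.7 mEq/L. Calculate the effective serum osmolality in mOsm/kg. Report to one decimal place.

295.6 mOsm/kg

Effective osmolality excludes urea (freely permeant across cell membranes):
2·Na + glucose
= 2·125 + 45.6
= 250 + 45.6
= 295.6 mOsm/kg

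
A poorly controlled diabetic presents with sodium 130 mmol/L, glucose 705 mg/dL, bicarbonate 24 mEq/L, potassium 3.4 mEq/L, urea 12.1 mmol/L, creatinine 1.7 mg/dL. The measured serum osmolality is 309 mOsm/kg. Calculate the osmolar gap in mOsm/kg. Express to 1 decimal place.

-2.3 mOsm/kg

Calculated osmolality = 2·Na + glucose/18 + urea
= 2·130 + 705/18 + 12.1
= 260 + 39.17 + 12.10
= 311.27 mOsm/kg ≈ 311.3 mOsm/kg
Osmolar gap = measured − calculated = 309 − 311.3 = -2.3 mOsm/kg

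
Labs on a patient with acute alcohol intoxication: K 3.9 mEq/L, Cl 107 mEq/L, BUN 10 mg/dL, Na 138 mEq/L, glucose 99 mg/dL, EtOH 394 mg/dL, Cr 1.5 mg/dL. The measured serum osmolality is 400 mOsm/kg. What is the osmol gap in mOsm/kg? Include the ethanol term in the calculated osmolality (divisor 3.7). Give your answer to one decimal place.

8.4 mOsm/kg

Calculated osmolality = 2·Na + glucose/18 + BUN/2.8 + ethanol/3.7
= 2·138 + 99/18 + 10/2.8 + 394/3.7
= 276 + 5.50 + 3.57 + 106.49
= 391.56 mOsm/kg ≈ 391.6 mOsm/kg
Osmolar gap = measured − calculated = 400 − 391.6 = 8.4 mOsm/kg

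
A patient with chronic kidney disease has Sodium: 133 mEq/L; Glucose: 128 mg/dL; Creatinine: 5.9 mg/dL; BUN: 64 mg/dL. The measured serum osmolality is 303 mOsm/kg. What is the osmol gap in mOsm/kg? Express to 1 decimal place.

7.0 mOsm/kg

Calculated osmolality = 2·Na + glucose/18 + BUN/2.8
= 2·133 + 128/18 + 64/2.8
= 266 + 7.11 + 22.86
= 295.97 mOsm/kg ≈ 296.0 mOsm/kg
Osmolar gap = measured − calculated = 303 − 296.0 = 7.0 mOsm/kg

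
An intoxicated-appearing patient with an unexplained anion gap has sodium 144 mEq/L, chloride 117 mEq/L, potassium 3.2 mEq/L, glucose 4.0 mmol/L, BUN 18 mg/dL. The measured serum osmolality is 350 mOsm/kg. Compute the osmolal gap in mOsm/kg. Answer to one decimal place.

Calculated osmolality = 2·Na + glucose + BUN/2.8
= 2·144 + 4 + 18/2.8
= 288 + 4 + 6.43
= 298.43 mOsm/kg ≈ 298.4 mOsm/kg
Osmolar gap = measured − calculated = 350 − 298.4 = 51.6 mOsm/kg

51.6 mOsm/kg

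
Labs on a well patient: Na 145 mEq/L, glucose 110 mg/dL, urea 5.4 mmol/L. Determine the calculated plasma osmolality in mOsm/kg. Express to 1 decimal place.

Calculated osmolality = 2·Na + glucose/18 + urea
= 2·145 + 110/18 + 5.4
= 290 + 6.11 + 5.40
= 301.51 mOsm/kg

301.5 mOsm/kg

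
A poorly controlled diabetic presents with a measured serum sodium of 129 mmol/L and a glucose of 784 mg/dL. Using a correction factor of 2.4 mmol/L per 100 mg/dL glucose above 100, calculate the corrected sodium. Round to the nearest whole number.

Corrected Na = measured Na + 2.4 · (glucose − 100)/100
= 129 + 2.4 · (784 − 100)/100
= 129 + 16.4
= 145.4 mmol/L

145 mmol/L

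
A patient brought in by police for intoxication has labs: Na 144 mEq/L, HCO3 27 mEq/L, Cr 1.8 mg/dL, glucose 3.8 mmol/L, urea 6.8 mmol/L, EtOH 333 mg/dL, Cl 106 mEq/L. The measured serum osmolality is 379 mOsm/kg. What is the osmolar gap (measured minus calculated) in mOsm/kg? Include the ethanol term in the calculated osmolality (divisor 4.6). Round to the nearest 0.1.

Calculated osmolality = 2·Na + glucose + urea + ethanol/4.6
= 2·144 + 3.8 + 6.8 + 333/4.6
= 288 + 3.80 + 6.80 + 72.39
= 370.99 mOsm/kg ≈ 371.0 mOsm/kg
Osmolar gap = measured − calculated = 379 − 371.0 = 8.0 mOsm/kg

8.0 mOsm/kg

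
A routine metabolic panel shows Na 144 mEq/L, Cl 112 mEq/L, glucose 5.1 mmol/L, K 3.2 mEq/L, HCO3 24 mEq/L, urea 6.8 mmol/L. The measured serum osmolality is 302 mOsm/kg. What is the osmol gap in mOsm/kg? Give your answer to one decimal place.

2.1 mOsm/kg

Calculated osmolality = 2·Na + glucose + urea
= 2·144 + 5.1 + 6.8
= 288 + 5.10 + 6.80
= 299.9 mOsm/kg ≈ 299.9 mOsm/kg
Osmolar gap = measured − calculated = 302 − 299.9 = 2.1 mOsm/kg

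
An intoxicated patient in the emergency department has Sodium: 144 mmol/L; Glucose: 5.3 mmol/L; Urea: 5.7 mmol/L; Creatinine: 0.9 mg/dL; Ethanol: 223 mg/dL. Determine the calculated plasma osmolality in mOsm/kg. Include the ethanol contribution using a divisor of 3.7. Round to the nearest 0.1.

359.3 mOsm/kg

Calculated osmolality = 2·Na + glucose + urea + ethanol/3.7
= 2·144 + 5.3 + 5.7 + 223/3.7
= 288 + 5.30 + 5.70 + 60.27
= 359.27 mOsm/kg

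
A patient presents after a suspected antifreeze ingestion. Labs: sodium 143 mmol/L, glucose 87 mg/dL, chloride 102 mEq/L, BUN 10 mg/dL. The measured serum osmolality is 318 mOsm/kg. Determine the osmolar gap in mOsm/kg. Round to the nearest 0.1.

Calculated osmolality = 2·Na + glucose/18 + BUN/2.8
= 2·143 + 87/18 + 10/2.8
= 286 + 4.83 + 3.57
= 294.4 mOsm/kg ≈ 294.4 mOsm/kg
Osmolar gap = measured − calculated = 318 − 294.4 = 23.6 mOsm/kg

23.6 mOsm/kg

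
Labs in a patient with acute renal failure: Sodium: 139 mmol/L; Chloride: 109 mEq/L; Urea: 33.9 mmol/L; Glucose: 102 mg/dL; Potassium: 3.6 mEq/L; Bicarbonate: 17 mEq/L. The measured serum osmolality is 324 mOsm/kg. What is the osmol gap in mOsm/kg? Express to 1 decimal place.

Calculated osmolality = 2·Na + glucose/18 + urea
= 2·139 + 102/18 + 33.9
= 278 + 5.67 + 33.90
= 317.57 mOsm/kg ≈ 317.6 mOsm/kg
Osmolar gap = measured − calculated = 324 − 317.6 = 6.4 mOsm/kg

6.4 mOsm/kg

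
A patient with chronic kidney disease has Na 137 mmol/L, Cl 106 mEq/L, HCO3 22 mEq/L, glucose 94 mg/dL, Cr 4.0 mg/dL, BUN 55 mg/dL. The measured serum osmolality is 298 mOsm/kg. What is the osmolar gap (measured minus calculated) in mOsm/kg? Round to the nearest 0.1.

Calculated osmolality = 2·Na + glucose/18 + BUN/2.8
= 2·137 + 94/18 + 55/2.8
= 274 + 5.22 + 19.64
= 298.86 mOsm/kg ≈ 298.9 mOsm/kg
Osmolar gap = measured − calculated = 298 − 298.9 = -0.9 mOsm/kg

-0.9 mOsm/kg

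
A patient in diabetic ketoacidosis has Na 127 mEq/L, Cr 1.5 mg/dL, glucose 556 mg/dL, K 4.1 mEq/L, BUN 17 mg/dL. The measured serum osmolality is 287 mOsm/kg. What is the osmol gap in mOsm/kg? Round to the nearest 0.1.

-4.0 mOsm/kg

Calculated osmolality = 2·Na + glucose/18 + BUN/2.8
= 2·127 + 556/18 + 17/2.8
= 254 + 30.89 + 6.07
= 290.96 mOsm/kg ≈ 291.0 mOsm/kg
Osmolar gap = measured − calculated = 287 − 291.0 = -4.0 mOsm/kg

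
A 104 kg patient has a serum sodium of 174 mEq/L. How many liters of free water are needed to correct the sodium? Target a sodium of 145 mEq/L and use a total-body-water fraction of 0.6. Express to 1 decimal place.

TBW = 0.6 · 104 = 62.4 L
Free water deficit = TBW · (Na/145 − 1)
= 62.4 · (174/145 − 1)
= 62.4 · 0.2
= 12.48 L

12.5 L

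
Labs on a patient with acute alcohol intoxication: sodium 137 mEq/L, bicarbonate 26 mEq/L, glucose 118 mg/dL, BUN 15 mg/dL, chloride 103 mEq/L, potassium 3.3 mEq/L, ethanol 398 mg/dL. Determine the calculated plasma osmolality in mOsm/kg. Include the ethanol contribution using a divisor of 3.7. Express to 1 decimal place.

393.5 mOsm/kg

Calculated osmolality = 2·Na + glucose/18 + BUN/2.8 + ethanol/3.7
= 2·137 + 118/18 + 15/2.8 + 398/3.7
= 274 + 6.56 + 5.36 + 107.57
= 393.49 mOsm/kg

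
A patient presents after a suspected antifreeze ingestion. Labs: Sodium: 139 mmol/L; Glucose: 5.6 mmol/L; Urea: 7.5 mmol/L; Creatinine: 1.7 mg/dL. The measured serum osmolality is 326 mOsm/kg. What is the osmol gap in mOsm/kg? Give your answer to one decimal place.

Calculated osmolality = 2·Na + glucose + urea
= 2·139 + 5.6 + 7.5
= 278 + 5.60 + 7.50
= 291.1 mOsm/kg ≈ 291.1 mOsm/kg
Osmolar gap = measured − calculated = 326 − 291.1 = 34.9 mOsm/kg

34.9 mOsm/kg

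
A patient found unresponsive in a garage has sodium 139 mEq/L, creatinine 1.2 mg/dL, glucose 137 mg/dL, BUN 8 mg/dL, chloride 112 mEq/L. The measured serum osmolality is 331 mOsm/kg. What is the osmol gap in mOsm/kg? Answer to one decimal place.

42.5 mOsm/kg

Calculated osmolality = 2·Na + glucose/18 + BUN/2.8
= 2·139 + 137/18 + 8/2.8
= 278 + 7.61 + 2.86
= 288.47 mOsm/kg ≈ 288.5 mOsm/kg
Osmolar gap = measured − calculated = 331 − 288.5 = 42.5 mOsm/kg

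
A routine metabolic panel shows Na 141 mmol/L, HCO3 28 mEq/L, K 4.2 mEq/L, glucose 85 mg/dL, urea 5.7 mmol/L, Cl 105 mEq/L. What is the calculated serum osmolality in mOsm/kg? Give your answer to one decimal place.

Calculated osmolality = 2·Na + glucose/18 + urea
= 2·141 + 85/18 + 5.7
= 282 + 4.72 + 5.70
= 292.42 mOsm/kg

292.4 mOsm/kg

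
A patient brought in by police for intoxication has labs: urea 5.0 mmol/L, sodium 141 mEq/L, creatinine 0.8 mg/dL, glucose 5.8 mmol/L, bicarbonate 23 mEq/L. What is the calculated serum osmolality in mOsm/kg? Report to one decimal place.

292.8 mOsm/kg

Calculated osmolality = 2·Na + glucose + urea
= 2·141 + 5.8 + 5
= 282 + 5.80 + 5
= 292.8 mOsm/kg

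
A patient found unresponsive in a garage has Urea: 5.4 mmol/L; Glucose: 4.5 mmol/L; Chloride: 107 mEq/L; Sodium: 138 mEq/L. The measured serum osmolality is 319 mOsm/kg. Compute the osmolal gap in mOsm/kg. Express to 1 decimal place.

33.1 mOsm/kg

Calculated osmolality = 2·Na + glucose + urea
= 2·138 + 4.5 + 5.4
= 276 + 4.50 + 5.40
= 285.9 mOsm/kg ≈ 285.9 mOsm/kg
Osmolar gap = measured − calculated = 319 − 285.9 = 33.1 mOsm/kg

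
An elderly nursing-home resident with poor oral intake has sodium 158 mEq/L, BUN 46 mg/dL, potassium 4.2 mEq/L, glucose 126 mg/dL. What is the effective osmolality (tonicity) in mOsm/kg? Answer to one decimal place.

Effective osmolality excludes urea (freely permeant across cell membranes):
2·Na + glucose/18
= 2·158 + 126/18
= 316 + 7
= 323 mOsm/kg

323.0 mOsm/kg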